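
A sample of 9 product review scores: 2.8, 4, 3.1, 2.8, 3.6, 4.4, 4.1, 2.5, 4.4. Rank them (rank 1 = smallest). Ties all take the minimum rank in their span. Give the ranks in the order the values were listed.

Sorted (ascending): 2.5, 2.8, 2.8, 3.1, 3.6, 4, 4.1, 4.4, 4.4
The 2 values of 2.8 occupy positions 2–3 → each gets rank 2.
The 2 values of 4.4 occupy positions 8–9 → each gets rank 8.

2, 6, 4, 2, 5, 8, 7, 1, 8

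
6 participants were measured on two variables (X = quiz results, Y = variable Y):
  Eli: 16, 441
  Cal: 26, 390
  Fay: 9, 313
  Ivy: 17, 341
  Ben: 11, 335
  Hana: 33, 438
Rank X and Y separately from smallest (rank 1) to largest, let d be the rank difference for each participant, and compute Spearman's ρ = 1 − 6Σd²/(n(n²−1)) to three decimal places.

Ranks of variable 1: 3, 5, 1, 4, 2, 6
Ranks of variable 2: 6, 4, 1, 3, 2, 5
d = r₁ − r₂: -3, 1, 0, 1, 0, 1
d²: 9, 1, 0, 1, 0, 1; Σd² = 12
ρ = 1 − 6·12/(6·35) = 1 − 72/210 = 0.657

0.657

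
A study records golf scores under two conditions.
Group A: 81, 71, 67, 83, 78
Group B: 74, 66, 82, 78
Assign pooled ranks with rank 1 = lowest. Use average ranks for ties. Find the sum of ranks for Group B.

Sorted (ascending): 66, 67, 71, 74, 78, 78, 81, 82, 83
The 2 values of 78 occupy positions 5–6 → average rank (5+6)/2 = 5.5.
Group B values → pooled ranks: 74→4, 66→1, 82→8, 78→5.5
Rank sum = 4 + 1 + 8 + 5.5 = 18.5

18.5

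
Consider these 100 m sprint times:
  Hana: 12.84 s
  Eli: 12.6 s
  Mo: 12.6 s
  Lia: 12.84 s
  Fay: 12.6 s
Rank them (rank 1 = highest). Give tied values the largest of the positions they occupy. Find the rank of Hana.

Sorted (descending): 12.84, 12.84, 12.6, 12.6, 12.6
The 2 values of 12.84 occupy positions 1–2 → each gets rank 2.
The 3 values of 12.6 occupy positions 3–5 → each gets rank 5.
Hana has value 12.84 s → rank 2.

2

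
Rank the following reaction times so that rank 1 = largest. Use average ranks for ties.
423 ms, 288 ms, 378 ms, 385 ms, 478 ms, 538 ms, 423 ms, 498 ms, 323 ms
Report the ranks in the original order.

Sorted (descending): 538, 498, 478, 423, 423, 385, 378, 323, 288
The 2 values of 423 occupy positions 4–5 → average rank (4+5)/2 = 4.5.

4.5, 9, 7, 6, 3, 1, 4.5, 2, 8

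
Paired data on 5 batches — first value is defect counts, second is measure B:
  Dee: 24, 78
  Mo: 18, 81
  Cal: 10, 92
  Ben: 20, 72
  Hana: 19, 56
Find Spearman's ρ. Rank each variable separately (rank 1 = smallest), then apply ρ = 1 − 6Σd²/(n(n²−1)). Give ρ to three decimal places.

Ranks of variable 1: 5, 2, 1, 4, 3
Ranks of variable 2: 3, 4, 5, 2, 1
d = r₁ − r₂: 2, -2, -4, 2, 2
d²: 4, 4, 16, 4, 4; Σd² = 32
ρ = 1 − 6·32/(5·24) = 1 − 192/120 = -0.600

-0.600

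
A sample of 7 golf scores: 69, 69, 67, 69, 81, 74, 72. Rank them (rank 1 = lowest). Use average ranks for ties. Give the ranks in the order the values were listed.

3, 3, 1, 3, 7, 6, 5

Sorted (ascending): 67, 69, 69, 69, 72, 74, 81
The 3 values of 69 occupy positions 2–4 → average rank 3.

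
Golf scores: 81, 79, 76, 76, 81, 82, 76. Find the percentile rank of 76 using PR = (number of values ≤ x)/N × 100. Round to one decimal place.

42.9

N = 7.
Strictly below 76: 0. Equal to 76: 3.
PR = 3/7 × 100 = 42.9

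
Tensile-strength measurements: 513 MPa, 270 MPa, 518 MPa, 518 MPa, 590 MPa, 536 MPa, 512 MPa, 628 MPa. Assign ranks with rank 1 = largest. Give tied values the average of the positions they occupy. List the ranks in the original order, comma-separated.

Sorted (descending): 628, 590, 536, 518, 518, 513, 512, 270
The 2 values of 518 occupy positions 4–5 → average rank (4+5)/2 = 4.5.

6, 8, 4.5, 4.5, 2, 3, 7, 1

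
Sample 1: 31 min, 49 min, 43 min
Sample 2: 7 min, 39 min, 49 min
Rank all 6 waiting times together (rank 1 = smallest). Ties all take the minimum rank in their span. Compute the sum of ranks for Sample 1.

Sorted (ascending): 7, 31, 39, 43, 49, 49
The 2 values of 49 occupy positions 5–6 → each gets rank 5.
Sample 1 values → pooled ranks: 31→2, 49→5, 43→4
Rank sum = 2 + 5 + 4 = 11

11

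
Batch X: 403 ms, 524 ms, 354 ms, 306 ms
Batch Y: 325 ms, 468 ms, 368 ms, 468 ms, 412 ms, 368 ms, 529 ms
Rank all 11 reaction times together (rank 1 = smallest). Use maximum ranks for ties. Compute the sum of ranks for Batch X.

20

Sorted (ascending): 306, 325, 354, 368, 368, 403, 412, 468, 468, 524, 529
The 2 values of 368 occupy positions 4–5 → each gets rank 5.
The 2 values of 468 occupy positions 8–9 → each gets rank 9.
Batch X values → pooled ranks: 403→6, 524→10, 354→3, 306→1
Rank sum = 6 + 10 + 3 + 1 = 20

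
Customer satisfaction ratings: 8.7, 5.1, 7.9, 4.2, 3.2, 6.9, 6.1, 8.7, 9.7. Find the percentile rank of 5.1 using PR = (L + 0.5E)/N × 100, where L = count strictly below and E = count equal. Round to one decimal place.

N = 9.
Strictly below 5.1: 2. Equal to 5.1: 1.
PR = (2 + 0.5·1)/9 × 100 = 27.8

27.8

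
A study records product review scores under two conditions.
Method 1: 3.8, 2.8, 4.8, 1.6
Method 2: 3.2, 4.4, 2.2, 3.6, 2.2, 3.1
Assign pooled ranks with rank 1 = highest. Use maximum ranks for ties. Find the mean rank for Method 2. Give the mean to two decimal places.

5.83

Sorted (descending): 4.8, 4.4, 3.8, 3.6, 3.2, 3.1, 2.8, 2.2, 2.2, 1.6
The 2 values of 2.2 occupy positions 8–9 → each gets rank 9.
Method 2 values → pooled ranks: 3.2→5, 4.4→2, 2.2→9, 3.6→4, 2.2→9, 3.1→6
Mean rank = (5 + 2 + 9 + 4 + 9 + 6) / 6 = 5.83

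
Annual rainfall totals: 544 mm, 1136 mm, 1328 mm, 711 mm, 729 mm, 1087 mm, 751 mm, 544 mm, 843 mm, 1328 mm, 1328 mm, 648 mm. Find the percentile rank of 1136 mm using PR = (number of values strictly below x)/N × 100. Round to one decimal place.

66.7

N = 12.
Strictly below 1136: 8. Equal to 1136: 1.
PR = 8/12 × 100 = 66.7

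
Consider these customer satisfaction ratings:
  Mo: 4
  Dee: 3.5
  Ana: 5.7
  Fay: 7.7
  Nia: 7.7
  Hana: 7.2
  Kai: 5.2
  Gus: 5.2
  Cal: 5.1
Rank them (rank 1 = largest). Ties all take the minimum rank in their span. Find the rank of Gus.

5

Sorted (descending): 7.7, 7.7, 7.2, 5.7, 5.2, 5.2, 5.1, 4, 3.5
The 2 values of 7.7 occupy positions 1–2 → each gets rank 1.
The 2 values of 5.2 occupy positions 5–6 → each gets rank 5.
Gus has value 5.2 → rank 5.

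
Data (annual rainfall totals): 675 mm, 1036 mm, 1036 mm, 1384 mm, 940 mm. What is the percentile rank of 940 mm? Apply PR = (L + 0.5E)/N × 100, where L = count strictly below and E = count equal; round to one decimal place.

30.0

N = 5.
Strictly below 940: 1. Equal to 940: 1.
PR = (1 + 0.5·1)/5 × 100 = 30.0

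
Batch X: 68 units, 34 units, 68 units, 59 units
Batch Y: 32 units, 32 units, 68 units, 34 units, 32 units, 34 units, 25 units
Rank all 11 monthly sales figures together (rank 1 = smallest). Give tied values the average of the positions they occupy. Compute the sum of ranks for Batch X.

34

Sorted (ascending): 25, 32, 32, 32, 34, 34, 34, 59, 68, 68, 68
The 3 values of 32 occupy positions 2–4 → average rank 3.
The 3 values of 34 occupy positions 5–7 → average rank 6.
The 3 values of 68 occupy positions 9–11 → average rank 10.
Batch X values → pooled ranks: 68→10, 34→6, 68→10, 59→8
Rank sum = 10 + 6 + 10 + 8 = 34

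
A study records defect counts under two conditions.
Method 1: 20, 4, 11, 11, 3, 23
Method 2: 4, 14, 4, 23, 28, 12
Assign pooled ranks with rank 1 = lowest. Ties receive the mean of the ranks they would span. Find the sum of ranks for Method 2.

43.5

Sorted (ascending): 3, 4, 4, 4, 11, 11, 12, 14, 20, 23, 23, 28
The 3 values of 4 occupy positions 2–4 → average rank 3.
The 2 values of 11 occupy positions 5–6 → average rank (5+6)/2 = 5.5.
The 2 values of 23 occupy positions 10–11 → average rank (10+11)/2 = 10.5.
Method 2 values → pooled ranks: 4→3, 14→8, 4→3, 23→10.5, 28→12, 12→7
Rank sum = 3 + 8 + 3 + 10.5 + 12 + 7 = 43.5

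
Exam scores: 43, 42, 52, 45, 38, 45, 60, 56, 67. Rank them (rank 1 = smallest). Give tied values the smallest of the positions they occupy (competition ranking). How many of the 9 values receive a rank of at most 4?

Sorted (ascending): 38, 42, 43, 45, 45, 52, 56, 60, 67
The 2 values of 45 occupy positions 4–5 → each gets rank 4.
Ranks ≤ 4: {1, 2, 3, 4, 4} → 5 values.

5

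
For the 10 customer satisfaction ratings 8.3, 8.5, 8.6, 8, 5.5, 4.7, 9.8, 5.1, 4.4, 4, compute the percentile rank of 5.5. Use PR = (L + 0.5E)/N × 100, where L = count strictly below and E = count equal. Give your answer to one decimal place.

N = 10.
Strictly below 5.5: 4. Equal to 5.5: 1.
PR = (4 + 0.5·1)/10 × 100 = 45.0

45.0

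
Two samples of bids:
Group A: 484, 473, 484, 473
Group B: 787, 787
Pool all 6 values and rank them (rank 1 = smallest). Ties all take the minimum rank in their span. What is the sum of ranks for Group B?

Sorted (ascending): 473, 473, 484, 484, 787, 787
The 2 values of 473 occupy positions 1–2 → each gets rank 1.
The 2 values of 484 occupy positions 3–4 → each gets rank 3.
The 2 values of 787 occupy positions 5–6 → each gets rank 5.
Group B values → pooled ranks: 787→5, 787→5
Rank sum = 5 + 5 = 10

10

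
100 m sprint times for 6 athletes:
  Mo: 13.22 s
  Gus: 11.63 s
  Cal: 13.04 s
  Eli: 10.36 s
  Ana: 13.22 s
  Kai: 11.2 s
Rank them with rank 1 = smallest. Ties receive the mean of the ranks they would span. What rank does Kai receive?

Sorted (ascending): 10.36, 11.2, 11.63, 13.04, 13.22, 13.22
The 2 values of 13.22 occupy positions 5–6 → average rank (5+6)/2 = 5.5.
Kai has value 11.2 s → rank 2.

2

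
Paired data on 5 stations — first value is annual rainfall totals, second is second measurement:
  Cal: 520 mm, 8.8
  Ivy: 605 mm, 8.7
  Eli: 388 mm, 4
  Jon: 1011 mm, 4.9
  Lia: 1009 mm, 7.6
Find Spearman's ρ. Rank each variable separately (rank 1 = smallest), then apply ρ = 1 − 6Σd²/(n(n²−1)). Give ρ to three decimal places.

Ranks of variable 1: 2, 3, 1, 5, 4
Ranks of variable 2: 5, 4, 1, 2, 3
d = r₁ − r₂: -3, -1, 0, 3, 1
d²: 9, 1, 0, 9, 1; Σd² = 20
ρ = 1 − 6·20/(5·24) = 1 − 120/120 = 0.000

0.000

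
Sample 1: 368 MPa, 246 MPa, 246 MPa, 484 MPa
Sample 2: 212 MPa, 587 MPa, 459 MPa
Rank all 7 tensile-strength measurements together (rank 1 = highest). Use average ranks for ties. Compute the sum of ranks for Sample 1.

Sorted (descending): 587, 484, 459, 368, 246, 246, 212
The 2 values of 246 occupy positions 5–6 → average rank (5+6)/2 = 5.5.
Sample 1 values → pooled ranks: 368→4, 246→5.5, 246→5.5, 484→2
Rank sum = 4 + 5.5 + 5.5 + 2 = 17

17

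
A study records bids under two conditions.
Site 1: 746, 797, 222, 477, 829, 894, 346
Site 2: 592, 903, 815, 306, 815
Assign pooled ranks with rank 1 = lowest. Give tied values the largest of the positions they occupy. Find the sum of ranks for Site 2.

Sorted (ascending): 222, 306, 346, 477, 592, 746, 797, 815, 815, 829, 894, 903
The 2 values of 815 occupy positions 8–9 → each gets rank 9.
Site 2 values → pooled ranks: 592→5, 903→12, 815→9, 306→2, 815→9
Rank sum = 5 + 12 + 9 + 2 + 9 = 37

37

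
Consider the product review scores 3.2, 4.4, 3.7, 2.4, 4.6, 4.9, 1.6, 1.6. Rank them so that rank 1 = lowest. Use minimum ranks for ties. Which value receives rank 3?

2.4

Sorted (ascending): 1.6, 1.6, 2.4, 3.2, 3.7, 4.4, 4.6, 4.9
The 2 values of 1.6 occupy positions 1–2 → each gets rank 1.
Rank 3 → value 2.4.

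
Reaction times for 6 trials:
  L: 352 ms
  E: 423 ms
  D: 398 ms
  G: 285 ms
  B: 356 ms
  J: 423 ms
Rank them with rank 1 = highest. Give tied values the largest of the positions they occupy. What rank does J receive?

2

Sorted (descending): 423, 423, 398, 356, 352, 285
The 2 values of 423 occupy positions 1–2 → each gets rank 2.
J has value 423 ms → rank 2.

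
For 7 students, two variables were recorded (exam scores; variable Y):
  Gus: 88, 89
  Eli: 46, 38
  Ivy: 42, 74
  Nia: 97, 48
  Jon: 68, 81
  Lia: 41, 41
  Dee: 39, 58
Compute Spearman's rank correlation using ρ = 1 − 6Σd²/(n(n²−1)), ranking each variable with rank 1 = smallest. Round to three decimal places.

0.286

Ranks of variable 1: 6, 4, 3, 7, 5, 2, 1
Ranks of variable 2: 7, 1, 5, 3, 6, 2, 4
d = r₁ − r₂: -1, 3, -2, 4, -1, 0, -3
d²: 1, 9, 4, 16, 1, 0, 9; Σd² = 40
ρ = 1 − 6·40/(7·48) = 1 − 240/336 = 0.286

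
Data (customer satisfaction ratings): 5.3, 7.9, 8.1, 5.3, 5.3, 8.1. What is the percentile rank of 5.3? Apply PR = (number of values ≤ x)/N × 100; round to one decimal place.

N = 6.
Strictly below 5.3: 0. Equal to 5.3: 3.
PR = 3/6 × 100 = 50.0

50.0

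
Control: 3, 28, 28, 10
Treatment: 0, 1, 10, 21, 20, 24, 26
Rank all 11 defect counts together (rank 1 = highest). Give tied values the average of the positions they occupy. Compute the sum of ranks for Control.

Sorted (descending): 28, 28, 26, 24, 21, 20, 10, 10, 3, 1, 0
The 2 values of 28 occupy positions 1–2 → average rank (1+2)/2 = 1.5.
The 2 values of 10 occupy positions 7–8 → average rank (7+8)/2 = 7.5.
Control values → pooled ranks: 3→9, 28→1.5, 28→1.5, 10→7.5
Rank sum = 9 + 1.5 + 1.5 + 7.5 = 19.5

19.5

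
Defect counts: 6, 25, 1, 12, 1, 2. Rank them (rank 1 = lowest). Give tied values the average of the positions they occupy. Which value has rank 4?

6

Sorted (ascending): 1, 1, 2, 6, 12, 25
The 2 values of 1 occupy positions 1–2 → average rank (1+2)/2 = 1.5.
Rank 4 → value 6.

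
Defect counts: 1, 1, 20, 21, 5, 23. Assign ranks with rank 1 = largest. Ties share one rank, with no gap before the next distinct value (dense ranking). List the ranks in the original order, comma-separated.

Sorted (descending): 23, 21, 20, 5, 1, 1
The 2 values of 1 share dense rank 5.
Remaining distinct values take the next consecutive integers.

5, 5, 3, 2, 4, 1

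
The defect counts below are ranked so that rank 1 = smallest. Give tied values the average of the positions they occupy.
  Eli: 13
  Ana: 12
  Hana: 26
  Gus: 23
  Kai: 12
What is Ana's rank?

Sorted (ascending): 12, 12, 13, 23, 26
The 2 values of 12 occupy positions 1–2 → average rank (1+2)/2 = 1.5.
Ana has value 12 → rank 1.5.

1.5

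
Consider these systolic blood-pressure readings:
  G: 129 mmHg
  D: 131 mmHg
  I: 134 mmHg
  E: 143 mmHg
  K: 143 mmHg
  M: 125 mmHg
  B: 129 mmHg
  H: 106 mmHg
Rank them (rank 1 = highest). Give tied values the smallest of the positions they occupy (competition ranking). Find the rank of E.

Sorted (descending): 143, 143, 134, 131, 129, 129, 125, 106
The 2 values of 143 occupy positions 1–2 → each gets rank 1.
The 2 values of 129 occupy positions 5–6 → each gets rank 5.
E has value 143 mmHg → rank 1.

1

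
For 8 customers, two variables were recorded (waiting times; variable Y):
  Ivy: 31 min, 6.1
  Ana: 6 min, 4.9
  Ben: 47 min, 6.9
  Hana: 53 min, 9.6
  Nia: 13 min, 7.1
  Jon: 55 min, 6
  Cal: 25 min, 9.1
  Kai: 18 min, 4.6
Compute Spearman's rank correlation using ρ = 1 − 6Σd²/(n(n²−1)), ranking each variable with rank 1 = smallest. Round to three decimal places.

0.310

Ranks of variable 1: 5, 1, 6, 7, 2, 8, 4, 3
Ranks of variable 2: 4, 2, 5, 8, 6, 3, 7, 1
d = r₁ − r₂: 1, -1, 1, -1, -4, 5, -3, 2
d²: 1, 1, 1, 1, 16, 25, 9, 4; Σd² = 58
ρ = 1 − 6·58/(8·63) = 1 − 348/504 = 0.310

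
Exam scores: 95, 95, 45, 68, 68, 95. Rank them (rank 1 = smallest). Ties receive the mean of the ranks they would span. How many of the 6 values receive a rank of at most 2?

1

Sorted (ascending): 45, 68, 68, 95, 95, 95
The 2 values of 68 occupy positions 2–3 → average rank (2+3)/2 = 2.5.
The 3 values of 95 occupy positions 4–6 → average rank 5.
Ranks ≤ 2: {1} → 1 value.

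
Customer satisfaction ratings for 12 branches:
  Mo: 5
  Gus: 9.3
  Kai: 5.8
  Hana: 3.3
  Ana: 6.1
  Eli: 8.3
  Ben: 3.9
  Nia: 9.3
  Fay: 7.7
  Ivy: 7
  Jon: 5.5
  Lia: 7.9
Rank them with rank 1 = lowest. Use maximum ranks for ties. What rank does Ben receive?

Sorted (ascending): 3.3, 3.9, 5, 5.5, 5.8, 6.1, 7, 7.7, 7.9, 8.3, 9.3, 9.3
The 2 values of 9.3 occupy positions 11–12 → each gets rank 12.
Ben has value 3.9 → rank 2.

2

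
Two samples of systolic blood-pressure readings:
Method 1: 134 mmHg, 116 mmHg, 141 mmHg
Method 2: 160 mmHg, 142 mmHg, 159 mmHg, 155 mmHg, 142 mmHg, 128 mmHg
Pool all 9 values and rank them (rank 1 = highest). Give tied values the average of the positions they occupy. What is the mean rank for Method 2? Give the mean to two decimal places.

3.83

Sorted (descending): 160, 159, 155, 142, 142, 141, 134, 128, 116
The 2 values of 142 occupy positions 4–5 → average rank (4+5)/2 = 4.5.
Method 2 values → pooled ranks: 160→1, 142→4.5, 159→2, 155→3, 142→4.5, 128→8
Mean rank = (1 + 4.5 + 2 + 3 + 4.5 + 8) / 6 = 3.83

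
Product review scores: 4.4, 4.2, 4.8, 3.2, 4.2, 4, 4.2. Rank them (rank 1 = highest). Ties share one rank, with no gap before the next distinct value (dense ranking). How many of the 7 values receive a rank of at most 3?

Sorted (descending): 4.8, 4.4, 4.2, 4.2, 4.2, 4, 3.2
The 3 values of 4.2 share dense rank 3.
Remaining distinct values take the next consecutive integers.
Ranks ≤ 3: {1, 2, 3, 3, 3} → 5 values.

5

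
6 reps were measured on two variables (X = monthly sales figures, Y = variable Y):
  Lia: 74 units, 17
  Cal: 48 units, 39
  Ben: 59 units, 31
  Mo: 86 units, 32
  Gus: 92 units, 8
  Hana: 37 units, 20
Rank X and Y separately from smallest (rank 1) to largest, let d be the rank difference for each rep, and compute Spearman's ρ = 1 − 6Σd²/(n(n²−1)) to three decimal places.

-0.429

Ranks of variable 1: 4, 2, 3, 5, 6, 1
Ranks of variable 2: 2, 6, 4, 5, 1, 3
d = r₁ − r₂: 2, -4, -1, 0, 5, -2
d²: 4, 16, 1, 0, 25, 4; Σd² = 50
ρ = 1 − 6·50/(6·35) = 1 − 300/210 = -0.429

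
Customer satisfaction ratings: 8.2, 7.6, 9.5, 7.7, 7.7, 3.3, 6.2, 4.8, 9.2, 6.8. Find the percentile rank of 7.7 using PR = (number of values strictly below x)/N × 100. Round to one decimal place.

50.0

N = 10.
Strictly below 7.7: 5. Equal to 7.7: 2.
PR = 5/10 × 100 = 50.0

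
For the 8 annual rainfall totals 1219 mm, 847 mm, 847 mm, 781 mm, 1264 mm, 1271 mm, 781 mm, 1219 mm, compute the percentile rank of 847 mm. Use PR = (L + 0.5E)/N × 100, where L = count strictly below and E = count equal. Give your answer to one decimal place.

N = 8.
Strictly below 847: 2. Equal to 847: 2.
PR = (2 + 0.5·2)/8 × 100 = 37.5

37.5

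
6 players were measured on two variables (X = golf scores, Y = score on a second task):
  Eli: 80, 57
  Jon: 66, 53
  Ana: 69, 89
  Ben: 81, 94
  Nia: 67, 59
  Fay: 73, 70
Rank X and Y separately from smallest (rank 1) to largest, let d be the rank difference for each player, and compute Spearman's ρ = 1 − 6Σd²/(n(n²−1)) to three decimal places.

0.600

Ranks of variable 1: 5, 1, 3, 6, 2, 4
Ranks of variable 2: 2, 1, 5, 6, 3, 4
d = r₁ − r₂: 3, 0, -2, 0, -1, 0
d²: 9, 0, 4, 0, 1, 0; Σd² = 14
ρ = 1 − 6·14/(6·35) = 1 − 84/210 = 0.600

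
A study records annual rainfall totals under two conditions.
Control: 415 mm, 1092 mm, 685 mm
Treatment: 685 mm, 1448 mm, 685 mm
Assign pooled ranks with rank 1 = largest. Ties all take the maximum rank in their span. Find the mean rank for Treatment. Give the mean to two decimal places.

3.67

Sorted (descending): 1448, 1092, 685, 685, 685, 415
The 3 values of 685 occupy positions 3–5 → each gets rank 5.
Treatment values → pooled ranks: 685→5, 1448→1, 685→5
Mean rank = (5 + 1 + 5) / 3 = 3.67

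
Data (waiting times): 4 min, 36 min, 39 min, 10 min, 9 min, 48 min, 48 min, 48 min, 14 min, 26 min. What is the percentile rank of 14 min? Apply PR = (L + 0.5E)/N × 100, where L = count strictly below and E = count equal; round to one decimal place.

N = 10.
Strictly below 14: 3. Equal to 14: 1.
PR = (3 + 0.5·1)/10 × 100 = 35.0

35.0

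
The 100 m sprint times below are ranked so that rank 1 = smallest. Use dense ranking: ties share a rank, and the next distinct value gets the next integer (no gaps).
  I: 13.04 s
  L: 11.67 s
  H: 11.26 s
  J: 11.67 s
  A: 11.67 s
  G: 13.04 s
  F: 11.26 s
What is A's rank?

2

Sorted (ascending): 11.26, 11.26, 11.67, 11.67, 11.67, 13.04, 13.04
The 2 values of 11.26 share dense rank 1.
The 3 values of 11.67 share dense rank 2.
The 2 values of 13.04 share dense rank 3.
A has value 11.67 s → rank 2.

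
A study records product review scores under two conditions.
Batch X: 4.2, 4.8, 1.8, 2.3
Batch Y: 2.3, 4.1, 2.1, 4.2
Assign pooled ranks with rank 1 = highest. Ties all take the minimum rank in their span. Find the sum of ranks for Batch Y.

18

Sorted (descending): 4.8, 4.2, 4.2, 4.1, 2.3, 2.3, 2.1, 1.8
The 2 values of 4.2 occupy positions 2–3 → each gets rank 2.
The 2 values of 2.3 occupy positions 5–6 → each gets rank 5.
Batch Y values → pooled ranks: 2.3→5, 4.1→4, 2.1→7, 4.2→2
Rank sum = 5 + 4 + 7 + 2 = 18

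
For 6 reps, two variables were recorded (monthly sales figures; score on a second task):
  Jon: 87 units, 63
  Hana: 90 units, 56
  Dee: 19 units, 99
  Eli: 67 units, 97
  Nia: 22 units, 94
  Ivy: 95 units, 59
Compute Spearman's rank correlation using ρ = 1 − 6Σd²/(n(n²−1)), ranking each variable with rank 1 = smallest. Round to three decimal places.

-0.886

Ranks of variable 1: 4, 5, 1, 3, 2, 6
Ranks of variable 2: 3, 1, 6, 5, 4, 2
d = r₁ − r₂: 1, 4, -5, -2, -2, 4
d²: 1, 16, 25, 4, 4, 16; Σd² = 66
ρ = 1 − 6·66/(6·35) = 1 − 396/210 = -0.886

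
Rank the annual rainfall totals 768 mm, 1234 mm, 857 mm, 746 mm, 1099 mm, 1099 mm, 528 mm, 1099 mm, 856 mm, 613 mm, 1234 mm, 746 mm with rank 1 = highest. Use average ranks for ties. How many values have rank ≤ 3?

Sorted (descending): 1234, 1234, 1099, 1099, 1099, 857, 856, 768, 746, 746, 613, 528
The 2 values of 1234 occupy positions 1–2 → average rank (1+2)/2 = 1.5.
The 3 values of 1099 occupy positions 3–5 → average rank 4.
The 2 values of 746 occupy positions 9–10 → average rank (9+10)/2 = 9.5.
Ranks ≤ 3: {1.5, 1.5} → 2 values.

2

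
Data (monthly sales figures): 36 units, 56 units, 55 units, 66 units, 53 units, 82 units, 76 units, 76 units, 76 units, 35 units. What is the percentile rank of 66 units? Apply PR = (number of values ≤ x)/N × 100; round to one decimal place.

60.0

N = 10.
Strictly below 66: 5. Equal to 66: 1.
PR = 6/10 × 100 = 60.0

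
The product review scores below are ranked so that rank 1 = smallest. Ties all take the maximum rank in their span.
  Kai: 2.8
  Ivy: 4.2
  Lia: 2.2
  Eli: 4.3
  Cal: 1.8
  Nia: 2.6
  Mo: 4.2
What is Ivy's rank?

6

Sorted (ascending): 1.8, 2.2, 2.6, 2.8, 4.2, 4.2, 4.3
The 2 values of 4.2 occupy positions 5–6 → each gets rank 6.
Ivy has value 4.2 → rank 6.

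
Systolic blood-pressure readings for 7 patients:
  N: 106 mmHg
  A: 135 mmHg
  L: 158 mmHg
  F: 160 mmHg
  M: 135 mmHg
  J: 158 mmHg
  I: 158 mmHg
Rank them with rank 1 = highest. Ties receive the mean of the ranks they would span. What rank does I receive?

Sorted (descending): 160, 158, 158, 158, 135, 135, 106
The 3 values of 158 occupy positions 2–4 → average rank 3.
The 2 values of 135 occupy positions 5–6 → average rank (5+6)/2 = 5.5.
I has value 158 mmHg → rank 3.

3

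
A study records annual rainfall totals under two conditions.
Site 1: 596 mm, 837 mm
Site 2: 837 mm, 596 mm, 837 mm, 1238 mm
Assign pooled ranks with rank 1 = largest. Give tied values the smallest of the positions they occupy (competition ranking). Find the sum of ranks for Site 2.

Sorted (descending): 1238, 837, 837, 837, 596, 596
The 3 values of 837 occupy positions 2–4 → each gets rank 2.
The 2 values of 596 occupy positions 5–6 → each gets rank 5.
Site 2 values → pooled ranks: 837→2, 596→5, 837→2, 1238→1
Rank sum = 2 + 5 + 2 + 1 = 10

10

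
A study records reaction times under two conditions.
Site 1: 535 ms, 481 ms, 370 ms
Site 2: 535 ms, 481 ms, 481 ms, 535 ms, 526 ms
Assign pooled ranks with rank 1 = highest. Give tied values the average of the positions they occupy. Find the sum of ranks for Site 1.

Sorted (descending): 535, 535, 535, 526, 481, 481, 481, 370
The 3 values of 535 occupy positions 1–3 → average rank 2.
The 3 values of 481 occupy positions 5–7 → average rank 6.
Site 1 values → pooled ranks: 535→2, 481→6, 370→8
Rank sum = 2 + 6 + 8 = 16

16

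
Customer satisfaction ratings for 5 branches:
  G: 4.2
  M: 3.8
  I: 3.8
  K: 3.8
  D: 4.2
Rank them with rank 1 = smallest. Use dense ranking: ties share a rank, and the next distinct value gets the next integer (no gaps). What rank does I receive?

Sorted (ascending): 3.8, 3.8, 3.8, 4.2, 4.2
The 3 values of 3.8 share dense rank 1.
The 2 values of 4.2 share dense rank 2.
I has value 3.8 → rank 1.

1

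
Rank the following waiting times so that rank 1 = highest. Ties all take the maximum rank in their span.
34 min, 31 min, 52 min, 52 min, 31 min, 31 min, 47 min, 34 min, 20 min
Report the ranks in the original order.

Sorted (descending): 52, 52, 47, 34, 34, 31, 31, 31, 20
The 2 values of 52 occupy positions 1–2 → each gets rank 2.
The 2 values of 34 occupy positions 4–5 → each gets rank 5.
The 3 values of 31 occupy positions 6–8 → each gets rank 8.

5, 8, 2, 2, 8, 8, 3, 5, 9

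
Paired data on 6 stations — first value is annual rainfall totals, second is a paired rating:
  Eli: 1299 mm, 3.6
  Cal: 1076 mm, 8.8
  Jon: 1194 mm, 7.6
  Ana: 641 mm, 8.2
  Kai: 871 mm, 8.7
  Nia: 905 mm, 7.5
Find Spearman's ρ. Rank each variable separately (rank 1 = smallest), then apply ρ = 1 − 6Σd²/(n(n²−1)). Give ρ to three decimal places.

-0.486

Ranks of variable 1: 6, 4, 5, 1, 2, 3
Ranks of variable 2: 1, 6, 3, 4, 5, 2
d = r₁ − r₂: 5, -2, 2, -3, -3, 1
d²: 25, 4, 4, 9, 9, 1; Σd² = 52
ρ = 1 − 6·52/(6·35) = 1 − 312/210 = -0.486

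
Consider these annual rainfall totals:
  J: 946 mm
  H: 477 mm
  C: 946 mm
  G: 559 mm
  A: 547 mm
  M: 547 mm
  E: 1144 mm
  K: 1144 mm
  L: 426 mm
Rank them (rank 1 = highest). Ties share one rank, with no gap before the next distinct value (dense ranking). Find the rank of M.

4

Sorted (descending): 1144, 1144, 946, 946, 559, 547, 547, 477, 426
The 2 values of 1144 share dense rank 1.
The 2 values of 946 share dense rank 2.
The 2 values of 547 share dense rank 4.
Remaining distinct values take the next consecutive integers.
M has value 547 mm → rank 4.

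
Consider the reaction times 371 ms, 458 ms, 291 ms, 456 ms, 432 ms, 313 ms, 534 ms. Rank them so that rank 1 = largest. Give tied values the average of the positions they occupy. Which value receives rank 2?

Sorted (descending): 534, 458, 456, 432, 371, 313, 291
No ties — each value takes its position as its rank.
Rank 2 → value 458.

458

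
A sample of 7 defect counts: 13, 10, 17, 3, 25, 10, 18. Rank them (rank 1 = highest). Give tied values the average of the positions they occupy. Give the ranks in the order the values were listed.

4, 5.5, 3, 7, 1, 5.5, 2

Sorted (descending): 25, 18, 17, 13, 10, 10, 3
The 2 values of 10 occupy positions 5–6 → average rank (5+6)/2 = 5.5.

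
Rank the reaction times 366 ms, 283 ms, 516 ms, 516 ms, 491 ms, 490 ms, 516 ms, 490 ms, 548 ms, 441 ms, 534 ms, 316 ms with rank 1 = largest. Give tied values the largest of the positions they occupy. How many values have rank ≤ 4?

Sorted (descending): 548, 534, 516, 516, 516, 491, 490, 490, 441, 366, 316, 283
The 3 values of 516 occupy positions 3–5 → each gets rank 5.
The 2 values of 490 occupy positions 7–8 → each gets rank 8.
Ranks ≤ 4: {1, 2} → 2 values.

2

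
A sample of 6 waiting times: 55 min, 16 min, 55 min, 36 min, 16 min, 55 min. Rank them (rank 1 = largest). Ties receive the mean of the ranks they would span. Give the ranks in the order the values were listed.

Sorted (descending): 55, 55, 55, 36, 16, 16
The 3 values of 55 occupy positions 1–3 → average rank 2.
The 2 values of 16 occupy positions 5–6 → average rank (5+6)/2 = 5.5.

2, 5.5, 2, 4, 5.5, 2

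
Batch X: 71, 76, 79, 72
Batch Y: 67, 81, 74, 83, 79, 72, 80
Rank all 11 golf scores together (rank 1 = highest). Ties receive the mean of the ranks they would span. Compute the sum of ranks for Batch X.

29

Sorted (descending): 83, 81, 80, 79, 79, 76, 74, 72, 72, 71, 67
The 2 values of 79 occupy positions 4–5 → average rank (4+5)/2 = 4.5.
The 2 values of 72 occupy positions 8–9 → average rank (8+9)/2 = 8.5.
Batch X values → pooled ranks: 71→10, 76→6, 79→4.5, 72→8.5
Rank sum = 10 + 6 + 4.5 + 8.5 = 29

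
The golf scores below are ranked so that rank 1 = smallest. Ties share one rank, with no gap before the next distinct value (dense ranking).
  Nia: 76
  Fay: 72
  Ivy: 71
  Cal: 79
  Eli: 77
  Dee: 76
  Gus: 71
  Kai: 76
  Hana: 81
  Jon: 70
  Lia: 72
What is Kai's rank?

4

Sorted (ascending): 70, 71, 71, 72, 72, 76, 76, 76, 77, 79, 81
The 2 values of 71 share dense rank 2.
The 2 values of 72 share dense rank 3.
The 3 values of 76 share dense rank 4.
Remaining distinct values take the next consecutive integers.
Kai has value 76 → rank 4.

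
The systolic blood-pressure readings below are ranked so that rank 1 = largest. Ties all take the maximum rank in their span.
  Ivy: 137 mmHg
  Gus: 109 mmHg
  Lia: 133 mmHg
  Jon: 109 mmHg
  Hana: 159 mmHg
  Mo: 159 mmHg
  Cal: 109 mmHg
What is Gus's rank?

Sorted (descending): 159, 159, 137, 133, 109, 109, 109
The 2 values of 159 occupy positions 1–2 → each gets rank 2.
The 3 values of 109 occupy positions 5–7 → each gets rank 7.
Gus has value 109 mmHg → rank 7.

7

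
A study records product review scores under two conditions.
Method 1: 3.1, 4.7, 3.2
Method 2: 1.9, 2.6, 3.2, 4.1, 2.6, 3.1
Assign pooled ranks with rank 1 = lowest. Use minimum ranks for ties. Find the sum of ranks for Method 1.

Sorted (ascending): 1.9, 2.6, 2.6, 3.1, 3.1, 3.2, 3.2, 4.1, 4.7
The 2 values of 2.6 occupy positions 2–3 → each gets rank 2.
The 2 values of 3.1 occupy positions 4–5 → each gets rank 4.
The 2 values of 3.2 occupy positions 6–7 → each gets rank 6.
Method 1 values → pooled ranks: 3.1→4, 4.7→9, 3.2→6
Rank sum = 4 + 9 + 6 = 19

19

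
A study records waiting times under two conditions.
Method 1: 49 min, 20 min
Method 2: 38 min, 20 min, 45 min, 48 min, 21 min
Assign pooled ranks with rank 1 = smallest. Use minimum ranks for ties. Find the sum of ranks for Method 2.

19

Sorted (ascending): 20, 20, 21, 38, 45, 48, 49
The 2 values of 20 occupy positions 1–2 → each gets rank 1.
Method 2 values → pooled ranks: 38→4, 20→1, 45→5, 48→6, 21→3
Rank sum = 4 + 1 + 5 + 6 + 3 = 19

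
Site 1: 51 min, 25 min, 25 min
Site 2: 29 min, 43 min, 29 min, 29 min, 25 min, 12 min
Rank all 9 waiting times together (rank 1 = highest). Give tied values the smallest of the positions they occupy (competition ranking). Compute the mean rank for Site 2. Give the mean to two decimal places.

4.33

Sorted (descending): 51, 43, 29, 29, 29, 25, 25, 25, 12
The 3 values of 29 occupy positions 3–5 → each gets rank 3.
The 3 values of 25 occupy positions 6–8 → each gets rank 6.
Site 2 values → pooled ranks: 29→3, 43→2, 29→3, 29→3, 25→6, 12→9
Mean rank = (3 + 2 + 3 + 3 + 6 + 9) / 6 = 4.33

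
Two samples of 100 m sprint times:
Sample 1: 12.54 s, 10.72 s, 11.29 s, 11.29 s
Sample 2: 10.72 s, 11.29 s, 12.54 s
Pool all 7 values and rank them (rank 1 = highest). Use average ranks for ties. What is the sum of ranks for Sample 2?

Sorted (descending): 12.54, 12.54, 11.29, 11.29, 11.29, 10.72, 10.72
The 2 values of 12.54 occupy positions 1–2 → average rank (1+2)/2 = 1.5.
The 3 values of 11.29 occupy positions 3–5 → average rank 4.
The 2 values of 10.72 occupy positions 6–7 → average rank (6+7)/2 = 6.5.
Sample 2 values → pooled ranks: 10.72→6.5, 11.29→4, 12.54→1.5
Rank sum = 6.5 + 4 + 1.5 = 12

12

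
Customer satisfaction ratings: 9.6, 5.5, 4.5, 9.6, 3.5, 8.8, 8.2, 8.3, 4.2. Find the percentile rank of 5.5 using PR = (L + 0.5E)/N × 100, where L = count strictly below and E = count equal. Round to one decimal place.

38.9

N = 9.
Strictly below 5.5: 3. Equal to 5.5: 1.
PR = (3 + 0.5·1)/9 × 100 = 38.9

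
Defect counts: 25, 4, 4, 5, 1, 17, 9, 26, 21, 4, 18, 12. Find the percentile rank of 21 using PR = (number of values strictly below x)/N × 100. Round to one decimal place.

75.0

N = 12.
Strictly below 21: 9. Equal to 21: 1.
PR = 9/12 × 100 = 75.0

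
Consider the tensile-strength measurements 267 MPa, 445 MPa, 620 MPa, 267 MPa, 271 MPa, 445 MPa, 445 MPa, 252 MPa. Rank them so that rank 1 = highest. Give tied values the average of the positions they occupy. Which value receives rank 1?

620

Sorted (descending): 620, 445, 445, 445, 271, 267, 267, 252
The 3 values of 445 occupy positions 2–4 → average rank 3.
The 2 values of 267 occupy positions 6–7 → average rank (6+7)/2 = 6.5.
Rank 1 → value 620.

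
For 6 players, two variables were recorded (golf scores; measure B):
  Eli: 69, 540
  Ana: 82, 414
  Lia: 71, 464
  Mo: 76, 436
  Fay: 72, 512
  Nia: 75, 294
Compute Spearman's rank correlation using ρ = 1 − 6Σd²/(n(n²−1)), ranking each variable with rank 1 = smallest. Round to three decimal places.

Ranks of variable 1: 1, 6, 2, 5, 3, 4
Ranks of variable 2: 6, 2, 4, 3, 5, 1
d = r₁ − r₂: -5, 4, -2, 2, -2, 3
d²: 25, 16, 4, 4, 4, 9; Σd² = 62
ρ = 1 − 6·62/(6·35) = 1 − 372/210 = -0.771

-0.771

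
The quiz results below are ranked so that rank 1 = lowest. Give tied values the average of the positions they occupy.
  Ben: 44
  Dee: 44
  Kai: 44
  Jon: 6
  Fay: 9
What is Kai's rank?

4

Sorted (ascending): 6, 9, 44, 44, 44
The 3 values of 44 occupy positions 3–5 → average rank 4.
Kai has value 44 → rank 4.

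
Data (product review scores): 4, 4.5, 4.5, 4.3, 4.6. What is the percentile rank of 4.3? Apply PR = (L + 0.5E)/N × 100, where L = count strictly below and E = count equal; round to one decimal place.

30.0

N = 5.
Strictly below 4.3: 1. Equal to 4.3: 1.
PR = (1 + 0.5·1)/5 × 100 = 30.0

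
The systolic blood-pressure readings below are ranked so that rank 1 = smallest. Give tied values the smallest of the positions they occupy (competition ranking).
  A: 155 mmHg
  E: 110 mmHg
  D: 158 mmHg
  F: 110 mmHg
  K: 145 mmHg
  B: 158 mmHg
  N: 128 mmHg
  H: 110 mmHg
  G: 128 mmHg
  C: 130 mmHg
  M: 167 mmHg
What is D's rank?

Sorted (ascending): 110, 110, 110, 128, 128, 130, 145, 155, 158, 158, 167
The 3 values of 110 occupy positions 1–3 → each gets rank 1.
The 2 values of 128 occupy positions 4–5 → each gets rank 4.
The 2 values of 158 occupy positions 9–10 → each gets rank 9.
D has value 158 mmHg → rank 9.

9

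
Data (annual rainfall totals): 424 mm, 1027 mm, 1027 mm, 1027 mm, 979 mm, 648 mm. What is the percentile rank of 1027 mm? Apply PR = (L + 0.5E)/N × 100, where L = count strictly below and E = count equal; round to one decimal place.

75.0

N = 6.
Strictly below 1027: 3. Equal to 1027: 3.
PR = (3 + 0.5·3)/6 × 100 = 75.0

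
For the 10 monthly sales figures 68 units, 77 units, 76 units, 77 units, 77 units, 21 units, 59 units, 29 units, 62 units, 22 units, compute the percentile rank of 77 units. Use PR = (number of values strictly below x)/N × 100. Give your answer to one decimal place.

N = 10.
Strictly below 77: 7. Equal to 77: 3.
PR = 7/10 × 100 = 70.0

70.0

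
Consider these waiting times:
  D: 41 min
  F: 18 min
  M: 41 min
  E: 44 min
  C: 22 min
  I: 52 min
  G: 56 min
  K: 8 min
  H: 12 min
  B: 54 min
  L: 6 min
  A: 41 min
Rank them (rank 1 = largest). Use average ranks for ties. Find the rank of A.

6

Sorted (descending): 56, 54, 52, 44, 41, 41, 41, 22, 18, 12, 8, 6
The 3 values of 41 occupy positions 5–7 → average rank 6.
A has value 41 min → rank 6.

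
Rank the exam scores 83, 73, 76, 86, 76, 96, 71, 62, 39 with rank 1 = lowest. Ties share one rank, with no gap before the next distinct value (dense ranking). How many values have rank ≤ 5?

Sorted (ascending): 39, 62, 71, 73, 76, 76, 83, 86, 96
The 2 values of 76 share dense rank 5.
Remaining distinct values take the next consecutive integers.
Ranks ≤ 5: {1, 2, 3, 4, 5, 5} → 6 values.

6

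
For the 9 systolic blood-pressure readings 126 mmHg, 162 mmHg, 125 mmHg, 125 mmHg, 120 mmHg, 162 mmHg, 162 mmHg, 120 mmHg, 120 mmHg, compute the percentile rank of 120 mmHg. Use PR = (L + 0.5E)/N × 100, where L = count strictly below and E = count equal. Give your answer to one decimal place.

N = 9.
Strictly below 120: 0. Equal to 120: 3.
PR = (0 + 0.5·3)/9 × 100 = 16.7

16.7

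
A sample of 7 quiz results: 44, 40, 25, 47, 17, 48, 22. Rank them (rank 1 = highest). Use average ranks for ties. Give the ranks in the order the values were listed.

3, 4, 5, 2, 7, 1, 6

Sorted (descending): 48, 47, 44, 40, 25, 22, 17
No ties — each value takes its position as its rank.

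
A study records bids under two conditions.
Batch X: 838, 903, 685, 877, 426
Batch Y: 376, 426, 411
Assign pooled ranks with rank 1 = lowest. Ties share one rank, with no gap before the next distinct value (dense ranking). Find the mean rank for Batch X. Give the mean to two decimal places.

Sorted (ascending): 376, 411, 426, 426, 685, 838, 877, 903
The 2 values of 426 share dense rank 3.
Remaining distinct values take the next consecutive integers.
Batch X values → pooled ranks: 838→5, 903→7, 685→4, 877→6, 426→3
Mean rank = (5 + 7 + 4 + 6 + 3) / 5 = 5.00

5.00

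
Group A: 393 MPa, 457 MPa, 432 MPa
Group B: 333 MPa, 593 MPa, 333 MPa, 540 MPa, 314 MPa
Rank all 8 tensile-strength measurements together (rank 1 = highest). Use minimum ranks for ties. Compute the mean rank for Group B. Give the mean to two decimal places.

Sorted (descending): 593, 540, 457, 432, 393, 333, 333, 314
The 2 values of 333 occupy positions 6–7 → each gets rank 6.
Group B values → pooled ranks: 333→6, 593→1, 333→6, 540→2, 314→8
Mean rank = (6 + 1 + 6 + 2 + 8) / 5 = 4.60

4.60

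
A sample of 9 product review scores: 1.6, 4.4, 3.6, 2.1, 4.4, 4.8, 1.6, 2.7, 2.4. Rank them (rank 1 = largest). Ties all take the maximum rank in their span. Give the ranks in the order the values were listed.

Sorted (descending): 4.8, 4.4, 4.4, 3.6, 2.7, 2.4, 2.1, 1.6, 1.6
The 2 values of 4.4 occupy positions 2–3 → each gets rank 3.
The 2 values of 1.6 occupy positions 8–9 → each gets rank 9.

9, 3, 4, 7, 3, 1, 9, 5, 6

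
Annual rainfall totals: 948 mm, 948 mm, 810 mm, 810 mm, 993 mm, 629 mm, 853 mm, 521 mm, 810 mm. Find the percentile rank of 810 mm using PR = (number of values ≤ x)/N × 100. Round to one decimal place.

N = 9.
Strictly below 810: 2. Equal to 810: 3.
PR = 5/9 × 100 = 55.6

55.6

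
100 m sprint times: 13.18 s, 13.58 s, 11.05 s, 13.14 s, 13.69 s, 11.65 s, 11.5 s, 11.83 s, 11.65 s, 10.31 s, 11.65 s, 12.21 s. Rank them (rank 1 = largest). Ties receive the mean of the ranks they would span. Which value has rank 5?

Sorted (descending): 13.69, 13.58, 13.18, 13.14, 12.21, 11.83, 11.65, 11.65, 11.65, 11.5, 11.05, 10.31
The 3 values of 11.65 occupy positions 7–9 → average rank 8.
Rank 5 → value 12.21.

12.21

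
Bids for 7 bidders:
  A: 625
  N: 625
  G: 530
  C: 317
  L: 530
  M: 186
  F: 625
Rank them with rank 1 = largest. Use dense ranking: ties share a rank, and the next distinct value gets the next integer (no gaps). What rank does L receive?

2

Sorted (descending): 625, 625, 625, 530, 530, 317, 186
The 3 values of 625 share dense rank 1.
The 2 values of 530 share dense rank 2.
Remaining distinct values take the next consecutive integers.
L has value 530 → rank 2.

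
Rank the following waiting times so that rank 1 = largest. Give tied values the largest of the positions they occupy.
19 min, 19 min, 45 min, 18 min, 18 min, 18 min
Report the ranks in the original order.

3, 3, 1, 6, 6, 6

Sorted (descending): 45, 19, 19, 18, 18, 18
The 2 values of 19 occupy positions 2–3 → each gets rank 3.
The 3 values of 18 occupy positions 4–6 → each gets rank 6.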